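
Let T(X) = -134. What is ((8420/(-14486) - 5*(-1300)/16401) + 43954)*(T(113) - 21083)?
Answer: -15826006025934272/16970349 ≈ -9.3257e+8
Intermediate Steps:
((8420/(-14486) - 5*(-1300)/16401) + 43954)*(T(113) - 21083) = ((8420/(-14486) - 5*(-1300)/16401) + 43954)*(-134 - 21083) = ((8420*(-1/14486) + 6500*(1/16401)) + 43954)*(-21217) = ((-4210/7243 + 6500/16401) + 43954)*(-21217) = (-21968710/118792443 + 43954)*(-21217) = (5221381070912/118792443)*(-21217) = -15826006025934272/16970349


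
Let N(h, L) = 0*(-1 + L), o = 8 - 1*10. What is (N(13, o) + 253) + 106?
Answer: 359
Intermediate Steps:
o = -2 (o = 8 - 10 = -2)
N(h, L) = 0
(N(13, o) + 253) + 106 = (0 + 253) + 106 = 253 + 106 = 359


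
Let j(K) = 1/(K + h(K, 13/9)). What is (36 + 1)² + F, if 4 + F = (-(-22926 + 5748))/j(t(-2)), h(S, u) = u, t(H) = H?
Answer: -24535/3 ≈ -8178.3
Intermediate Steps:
j(K) = 1/(13/9 + K) (j(K) = 1/(K + 13/9) = 1/(13/9 + K))
F = -28642/3 (F = -4 + (-(-22926 + 5748))/((9/(13 + 9*(-2)))) = -4 + (-1*(-17178))/((9/(13 - 18))) = -4 + 17178/((9/(-5))) = -4 + 17178/((9*(-⅕))) = -4 + 17178/(-9/5) = -4 + 17178*(-5/9) = -4 - 28630/3 = -28642/3 ≈ -9547.3)
(36 + 1)² + F = (36 + 1)² - 28642/3 = 37² - 28642/3 = 1369 - 28642/3 = -24535/3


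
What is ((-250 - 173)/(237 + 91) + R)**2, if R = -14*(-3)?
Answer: 178302609/107584 ≈ 1657.3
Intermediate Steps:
R = 42
((-250 - 173)/(237 + 91) + R)**2 = ((-250 - 173)/(237 + 91) + 42)**2 = (-423/328 + 42)**2 = (13353/328)**2 = 178302609/107584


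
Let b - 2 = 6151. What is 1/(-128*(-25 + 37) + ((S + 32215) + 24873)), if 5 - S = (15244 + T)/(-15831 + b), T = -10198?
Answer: 1613/89614282 ≈ 1.7999e-5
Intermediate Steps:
b = 6153 (b = 2 + 6151 = 6153)
S = 8906/1613 (S = 5 - (15244 - 10198)/(-15831 + 6153) = 5 - 5046/(-9678) = 5 - 5046*(-1)/9678 = 5 - 1*(-841/1613) = 5 + 841/1613 = 8906/1613 ≈ 5.5214)
1/(-128*(-25 + 37) + ((S + 32215) + 24873)) = 1/(-128*(-25 + 37) + ((8906/1613 + 32215) + 24873)) = 1/(-128*12 + (51971701/1613 + 24873)) = 1/(-1536 + 92091850/1613) = 1/(89614282/1613) = 1613/89614282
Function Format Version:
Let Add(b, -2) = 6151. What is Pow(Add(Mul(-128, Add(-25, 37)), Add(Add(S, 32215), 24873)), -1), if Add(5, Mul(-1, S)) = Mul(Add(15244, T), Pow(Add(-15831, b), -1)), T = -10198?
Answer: Rational(1613, 89614282) ≈ 1.7999e-5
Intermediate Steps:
b = 6153 (b = Add(2, 6151) = 6153)
S = Rational(8906, 1613) (S = Add(5, Mul(-1, Mul(Add(15244, -10198), Pow(Add(-15831, 6153), -1)))) = Add(5, Mul(-1, Mul(5046, Pow(-9678, -1)))) = Add(5, Mul(-1, Mul(5046, Rational(-1, 9678)))) = Add(5, Mul(-1, Rational(-841, 1613))) = Add(5, Rational(841, 1613)) = Rational(8906, 1613) ≈ 5.5214)
Pow(Add(Mul(-128, Add(-25, 37)), Add(Add(S, 32215), 24873)), -1) = Pow(Add(Mul(-128, Add(-25, 37)), Add(Add(Rational(8906, 1613), 32215), 24873)), -1) = Pow(Add(Mul(-128, 12), Add(Rational(51971701, 1613), 24873)), -1) = Pow(Add(-1536, Rational(92091850, 1613)), -1) = Pow(Rational(89614282, 1613), -1) = Rational(1613, 89614282)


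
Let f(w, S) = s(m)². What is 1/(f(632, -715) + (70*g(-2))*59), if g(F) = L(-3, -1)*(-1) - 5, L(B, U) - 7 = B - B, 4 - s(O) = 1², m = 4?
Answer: -1/49551 ≈ -2.0181e-5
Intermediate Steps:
s(O) = 3 (s(O) = 4 - 1*1² = 4 - 1*1 = 4 - 1 = 3)
L(B, U) = 7 (L(B, U) = 7 + (B - B) = 7 + 0 = 7)
f(w, S) = 9 (f(w, S) = 3² = 9)
g(F) = -12 (g(F) = 7*(-1) - 5 = -7 - 5 = -12)
1/(f(632, -715) + (70*g(-2))*59) = 1/(9 + (70*(-12))*59) = 1/(9 - 840*59) = 1/(9 - 49560) = 1/(-49551) = -1/49551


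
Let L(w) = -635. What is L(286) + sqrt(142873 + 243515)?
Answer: -635 + 6*sqrt(10733) ≈ -13.399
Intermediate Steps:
L(286) + sqrt(142873 + 243515) = -635 + sqrt(142873 + 243515) = -635 + sqrt(386388) = -635 + 6*sqrt(10733)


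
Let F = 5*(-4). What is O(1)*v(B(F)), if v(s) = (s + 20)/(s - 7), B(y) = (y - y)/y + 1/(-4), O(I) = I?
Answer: -79/29 ≈ -2.7241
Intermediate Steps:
F = -20
B(y) = -¼ (B(y) = 0/y + 1*(-¼) = 0 - ¼ = -¼)
v(s) = (20 + s)/(-7 + s)
O(1)*v(B(F)) = 1*((20 - ¼)/(-7 - ¼)) = 1*((79/4)/(-29/4)) = 1*(-4/29*79/4) = 1*(-79/29) = -79/29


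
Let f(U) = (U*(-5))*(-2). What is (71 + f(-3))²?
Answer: 1681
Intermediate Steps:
f(U) = 10*U (f(U) = -5*U*(-2) = 10*U)
(71 + f(-3))² = (71 + 10*(-3))² = (71 - 30)² = 41² = 1681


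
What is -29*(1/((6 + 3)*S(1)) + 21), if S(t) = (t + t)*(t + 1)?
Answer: -21953/36 ≈ -609.81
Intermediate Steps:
S(t) = 2*t*(1 + t) (S(t) = (2*t)*(1 + t) = 2*t*(1 + t))
-29*(1/((6 + 3)*S(1)) + 21) = -29*(1/((6 + 3)*(2*1*(1 + 1))) + 21) = -29*(1/(9*(2*1*2)) + 21) = -29*(1/(9*4) + 21) = -29*(1/36 + 21) = -29*757/36 = -21953/36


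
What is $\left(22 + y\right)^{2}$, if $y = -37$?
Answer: $225$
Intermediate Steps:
$\left(22 + y\right)^{2} = \left(22 - 37\right)^{2} = \left(-15\right)^{2} = 225$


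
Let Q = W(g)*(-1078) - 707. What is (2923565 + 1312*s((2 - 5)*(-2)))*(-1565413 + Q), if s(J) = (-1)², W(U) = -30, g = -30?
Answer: -4486117845060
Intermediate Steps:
s(J) = 1
Q = 31633 (Q = -30*(-1078) - 707 = 32340 - 707 = 31633)
(2923565 + 1312*s((2 - 5)*(-2)))*(-1565413 + Q) = (2923565 + 1312*1)*(-1565413 + 31633) = (2923565 + 1312)*(-1533780) = 2924877*(-1533780) = -4486117845060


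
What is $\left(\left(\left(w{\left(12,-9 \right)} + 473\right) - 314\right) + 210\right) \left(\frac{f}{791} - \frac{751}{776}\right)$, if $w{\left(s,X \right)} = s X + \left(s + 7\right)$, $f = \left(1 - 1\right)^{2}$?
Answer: $- \frac{26285}{97} \approx -270.98$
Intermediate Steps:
$f = 0$ ($f = 0^{2} = 0$)
$w{\left(s,X \right)} = 7 + s + X s$ ($w{\left(s,X \right)} = X s + \left(7 + s\right) = 7 + s + X s$)
$\left(\left(\left(w{\left(12,-9 \right)} + 473\right) - 314\right) + 210\right) \left(\frac{f}{791} - \frac{751}{776}\right) = \left(\left(\left(\left(7 + 12 - 108\right) + 473\right) - 314\right) + 210\right) \left(\frac{0}{791} - \frac{751}{776}\right) = \left(\left(\left(\left(7 + 12 - 108\right) + 473\right) - 314\right) + 210\right) \left(0 \cdot \frac{1}{791} - \frac{751}{776}\right) = \left(\left(\left(-89 + 473\right) - 314\right) + 210\right) \left(0 - \frac{751}{776}\right) = \left(\left(384 - 314\right) + 210\right) \left(- \frac{751}{776}\right) = \left(70 + 210\right) \left(- \frac{751}{776}\right) = 280 \left(- \frac{751}{776}\right) = - \frac{26285}{97}$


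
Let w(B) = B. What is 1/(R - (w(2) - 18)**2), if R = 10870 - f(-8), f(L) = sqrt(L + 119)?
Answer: 3538/37552295 + sqrt(111)/112656885 ≈ 9.4309e-5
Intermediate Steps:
f(L) = sqrt(119 + L)
R = 10870 - sqrt(111) (R = 10870 - sqrt(119 - 8) = 10870 - sqrt(111) ≈ 10859.)
1/(R - (w(2) - 18)**2) = 1/((10870 - sqrt(111)) - (2 - 18)**2) = 1/((10870 - sqrt(111)) - 1*(-16)**2) = 1/((10870 - sqrt(111)) - 1*256) = 1/((10870 - sqrt(111)) - 256) = 1/(10614 - sqrt(111))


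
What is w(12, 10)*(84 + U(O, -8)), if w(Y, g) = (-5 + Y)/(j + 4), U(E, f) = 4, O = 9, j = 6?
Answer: 308/5 ≈ 61.600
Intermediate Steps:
w(Y, g) = -1/2 + Y/10 (w(Y, g) = (-5 + Y)/(6 + 4) = (-5 + Y)/10 = (-5 + Y)*(1/10) = -1/2 + Y/10)
w(12, 10)*(84 + U(O, -8)) = (-1/2 + (1/10)*12)*(84 + 4) = (-1/2 + 6/5)*88 = (7/10)*88 = 308/5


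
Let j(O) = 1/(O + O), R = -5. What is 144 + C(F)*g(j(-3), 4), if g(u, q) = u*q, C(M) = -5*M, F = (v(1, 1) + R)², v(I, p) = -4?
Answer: 414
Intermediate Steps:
F = 81 (F = (-4 - 5)² = (-9)² = 81)
j(O) = 1/(2*O)
g(u, q) = q*u
144 + C(F)*g(j(-3), 4) = 144 + (-5*81)*(4*((½)/(-3))) = 144 - 1620*(½)*(-⅓) = 144 - 1620*(-1)/6 = 144 - 405*(-⅔) = 144 + 270 = 414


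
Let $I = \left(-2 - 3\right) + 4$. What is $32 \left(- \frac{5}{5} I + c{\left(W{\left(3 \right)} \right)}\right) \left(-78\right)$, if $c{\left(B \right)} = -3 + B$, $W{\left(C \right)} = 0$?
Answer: $4992$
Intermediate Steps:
$I = -1$ ($I = -5 + 4 = -1$)
$32 \left(- \frac{5}{5} I + c{\left(W{\left(3 \right)} \right)}\right) \left(-78\right) = 32 \left(- \frac{5}{5} \left(-1\right) + \left(-3 + 0\right)\right) \left(-78\right) = 32 \left(\left(-5\right) \frac{1}{5} \left(-1\right) - 3\right) \left(-78\right) = 32 \left(\left(-1\right) \left(-1\right) - 3\right) \left(-78\right) = 32 \left(1 - 3\right) \left(-78\right) = 32 \left(-2\right) \left(-78\right) = \left(-64\right) \left(-78\right) = 4992$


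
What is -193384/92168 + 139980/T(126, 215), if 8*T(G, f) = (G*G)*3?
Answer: 979197083/45726849 ≈ 21.414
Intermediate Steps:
T(G, f) = 3*G²/8 (T(G, f) = ((G*G)*3)/8 = (G²*3)/8 = (3*G²)/8 = 3*G²/8)
-193384/92168 + 139980/T(126, 215) = -193384/92168 + 139980/(((3/8)*126²)) = -193384*1/92168 + 139980/(((3/8)*15876)) = -24173/11521 + 139980/(11907/2) = -24173/11521 + 139980*(2/11907) = -24173/11521 + 93320/3969 = 979197083/45726849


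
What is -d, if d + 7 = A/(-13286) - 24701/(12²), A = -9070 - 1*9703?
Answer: 169433231/956592 ≈ 177.12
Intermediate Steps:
A = -18773 (A = -9070 - 9703 = -18773)
d = -169433231/956592 (d = -7 + (-18773/(-13286) - 24701/(12²)) = -7 + (-18773*(-1/13286) - 24701/144) = -7 + (18773/13286 - 24701*1/144) = -7 + (18773/13286 - 24701/144) = -7 - 162737087/956592 = -169433231/956592 ≈ -177.12)
-d = -1*(-169433231/956592) = 169433231/956592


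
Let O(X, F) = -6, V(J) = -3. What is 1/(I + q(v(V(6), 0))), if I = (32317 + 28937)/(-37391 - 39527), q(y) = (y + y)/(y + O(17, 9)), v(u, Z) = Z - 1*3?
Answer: -115377/14963 ≈ -7.7108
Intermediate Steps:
v(u, Z) = -3 + Z (v(u, Z) = Z - 3 = -3 + Z)
q(y) = 2*y/(-6 + y) (q(y) = (y + y)/(y - 6) = (2*y)/(-6 + y) = 2*y/(-6 + y))
I = -30627/38459 (I = 61254/(-76918) = 61254*(-1/76918) = -30627/38459 ≈ -0.79635)
1/(I + q(v(V(6), 0))) = 1/(-30627/38459 + 2*(-3 + 0)/(-6 + (-3 + 0))) = 1/(-30627/38459 + 2*(-3)/(-6 - 3)) = 1/(-30627/38459 + 2*(-3)/(-9)) = 1/(-30627/38459 + 2*(-3)*(-1/9)) = 1/(-30627/38459 + 2/3) = 1/(-14963/115377) = -115377/14963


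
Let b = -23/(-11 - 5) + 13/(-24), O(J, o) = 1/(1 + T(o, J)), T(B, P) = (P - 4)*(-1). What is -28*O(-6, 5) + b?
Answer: -871/528 ≈ -1.6496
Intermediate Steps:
T(B, P) = 4 - P (T(B, P) = (-4 + P)*(-1) = 4 - P)
O(J, o) = 1/(5 - J) (O(J, o) = 1/(1 + (4 - J)) = 1/(5 - J))
b = 43/48 (b = -23/(-16) + 13*(-1/24) = -23*(-1/16) - 13/24 = 23/16 - 13/24 = 43/48 ≈ 0.89583)
-28*O(-6, 5) + b = -(-28)/(-5 - 6) + 43/48 = -(-28)/(-11) + 43/48 = -(-28)*(-1)/11 + 43/48 = -28*1/11 + 43/48 = -28/11 + 43/48 = -871/528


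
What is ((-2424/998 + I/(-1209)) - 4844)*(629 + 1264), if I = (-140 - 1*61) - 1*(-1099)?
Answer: -1845204913834/201097 ≈ -9.1757e+6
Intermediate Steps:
I = 898 (I = (-140 - 61) + 1099 = -201 + 1099 = 898)
((-2424/998 + I/(-1209)) - 4844)*(629 + 1264) = ((-2424/998 + 898/(-1209)) - 4844)*(629 + 1264) = ((-2424*1/998 + 898*(-1/1209)) - 4844)*1893 = ((-1212/499 - 898/1209) - 4844)*1893 = (-1913410/603291 - 4844)*1893 = -2924255014/603291*1893 = -1845204913834/201097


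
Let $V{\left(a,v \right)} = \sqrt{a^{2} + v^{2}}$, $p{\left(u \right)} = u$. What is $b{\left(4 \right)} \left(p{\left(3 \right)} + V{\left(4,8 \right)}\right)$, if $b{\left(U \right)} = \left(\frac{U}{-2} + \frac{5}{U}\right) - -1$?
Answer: $\frac{3}{4} + \sqrt{5} \approx 2.9861$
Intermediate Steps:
$b{\left(U \right)} = 1 + \frac{5}{U} - \frac{U}{2}$ ($b{\left(U \right)} = \left(U \left(- \frac{1}{2}\right) + \frac{5}{U}\right) + 1 = \left(- \frac{U}{2} + \frac{5}{U}\right) + 1 = \left(\frac{5}{U} - \frac{U}{2}\right) + 1 = 1 + \frac{5}{U} - \frac{U}{2}$)
$b{\left(4 \right)} \left(p{\left(3 \right)} + V{\left(4,8 \right)}\right) = \left(1 + \frac{5}{4} - 2\right) \left(3 + \sqrt{4^{2} + 8^{2}}\right) = \left(1 + 5 \cdot \frac{1}{4} - 2\right) \left(3 + \sqrt{16 + 64}\right) = \left(1 + \frac{5}{4} - 2\right) \left(3 + \sqrt{80}\right) = \frac{3 + 4 \sqrt{5}}{4} = \frac{3}{4} + \sqrt{5}$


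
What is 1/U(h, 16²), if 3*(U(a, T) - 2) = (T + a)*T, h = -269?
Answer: -3/3322 ≈ -0.00090307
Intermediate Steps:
U(a, T) = 2 + T*(T + a)/3 (U(a, T) = 2 + ((T + a)*T)/3 = 2 + (T*(T + a))/3 = 2 + T*(T + a)/3)
1/U(h, 16²) = 1/(2 + (16²)²/3 + (⅓)*16²*(-269)) = 1/(2 + (⅓)*256² + (⅓)*256*(-269)) = 1/(2 + (⅓)*65536 - 68864/3) = 1/(2 + 65536/3 - 68864/3) = 1/(-3322/3) = -3/3322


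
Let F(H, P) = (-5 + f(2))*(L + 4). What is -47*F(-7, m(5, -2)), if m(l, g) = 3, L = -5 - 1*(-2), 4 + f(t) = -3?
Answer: 564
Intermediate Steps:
f(t) = -7 (f(t) = -4 - 3 = -7)
L = -3 (L = -5 + 2 = -3)
F(H, P) = -12 (F(H, P) = (-5 - 7)*(-3 + 4) = -12*1 = -12)
-47*F(-7, m(5, -2)) = -47*(-12) = 564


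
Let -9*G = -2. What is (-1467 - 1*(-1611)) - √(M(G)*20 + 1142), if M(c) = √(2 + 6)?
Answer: 144 - √(1142 + 40*√2) ≈ 109.38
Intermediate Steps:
G = 2/9 (G = -⅑*(-2) = 2/9 ≈ 0.22222)
M(c) = 2*√2 (M(c) = √8 = 2*√2)
(-1467 - 1*(-1611)) - √(M(G)*20 + 1142) = (-1467 - 1*(-1611)) - √((2*√2)*20 + 1142) = (-1467 + 1611) - √(40*√2 + 1142) = 144 - √(1142 + 40*√2)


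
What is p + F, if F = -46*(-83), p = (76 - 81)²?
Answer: 3843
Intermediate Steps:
p = 25 (p = (-5)² = 25)
F = 3818
p + F = 25 + 3818 = 3843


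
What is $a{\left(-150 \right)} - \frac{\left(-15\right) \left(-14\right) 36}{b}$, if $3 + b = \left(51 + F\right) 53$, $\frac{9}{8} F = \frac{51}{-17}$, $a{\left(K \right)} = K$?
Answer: $- \frac{293520}{1919} \approx -152.95$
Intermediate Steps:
$F = - \frac{8}{3}$ ($F = \frac{8 \frac{51}{-17}}{9} = \frac{8 \cdot 51 \left(- \frac{1}{17}\right)}{9} = \frac{8}{9} \left(-3\right) = - \frac{8}{3} \approx -2.6667$)
$b = \frac{7676}{3}$ ($b = -3 + \left(51 - \frac{8}{3}\right) 53 = -3 + \frac{145}{3} \cdot 53 = -3 + \frac{7685}{3} = \frac{7676}{3} \approx 2558.7$)
$a{\left(-150 \right)} - \frac{\left(-15\right) \left(-14\right) 36}{b} = -150 - \frac{\left(-15\right) \left(-14\right) 36}{\frac{7676}{3}} = -150 - 210 \cdot 36 \cdot \frac{3}{7676} = -150 - 7560 \cdot \frac{3}{7676} = -150 - \frac{5670}{1919} = - \frac{293520}{1919}$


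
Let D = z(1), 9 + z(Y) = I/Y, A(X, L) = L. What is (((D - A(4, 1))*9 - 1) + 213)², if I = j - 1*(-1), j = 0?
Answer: 17161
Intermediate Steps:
I = 1 (I = 0 - 1*(-1) = 0 + 1 = 1)
z(Y) = -9 + 1/Y
D = -8 (D = -9 + 1/1 = -9 + 1 = -8)
(((D - A(4, 1))*9 - 1) + 213)² = (((-8 - 1*1)*9 - 1) + 213)² = (((-8 - 1)*9 - 1) + 213)² = ((-9*9 - 1) + 213)² = ((-81 - 1) + 213)² = (-82 + 213)² = 131² = 17161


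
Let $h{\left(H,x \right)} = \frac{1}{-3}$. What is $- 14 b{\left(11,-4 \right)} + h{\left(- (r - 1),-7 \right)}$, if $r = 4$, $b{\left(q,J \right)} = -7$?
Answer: $\frac{293}{3} \approx 97.667$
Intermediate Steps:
$h{\left(H,x \right)} = - \frac{1}{3}$
$- 14 b{\left(11,-4 \right)} + h{\left(- (r - 1),-7 \right)} = \left(-14\right) \left(-7\right) - \frac{1}{3} = 98 - \frac{1}{3} = \frac{293}{3}$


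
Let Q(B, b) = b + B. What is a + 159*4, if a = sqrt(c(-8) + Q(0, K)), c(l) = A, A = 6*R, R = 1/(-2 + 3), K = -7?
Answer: 636 + I ≈ 636.0 + 1.0*I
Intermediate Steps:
R = 1 (R = 1/1 = 1)
Q(B, b) = B + b
A = 6 (A = 6*1 = 6)
c(l) = 6
a = I (a = sqrt(6 + (0 - 7)) = sqrt(6 - 7) = sqrt(-1) = I ≈ 1.0*I)
a + 159*4 = I + 159*4 = I + 636 = 636 + I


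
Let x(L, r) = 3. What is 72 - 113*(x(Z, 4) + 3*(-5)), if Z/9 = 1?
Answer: 1428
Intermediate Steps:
Z = 9 (Z = 9*1 = 9)
72 - 113*(x(Z, 4) + 3*(-5)) = 72 - 113*(3 + 3*(-5)) = 72 - 113*(3 - 15) = 72 - 113*(-12) = 72 + 1356 = 1428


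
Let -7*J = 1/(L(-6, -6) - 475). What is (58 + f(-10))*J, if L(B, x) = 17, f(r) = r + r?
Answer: 19/1603 ≈ 0.011853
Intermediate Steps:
f(r) = 2*r
J = 1/3206 (J = -1/(7*(17 - 475)) = -⅐/(-458) = -⅐*(-1/458) = 1/3206 ≈ 0.00031192)
(58 + f(-10))*J = (58 + 2*(-10))*(1/3206) = (58 - 20)*(1/3206) = 38*(1/3206) = 19/1603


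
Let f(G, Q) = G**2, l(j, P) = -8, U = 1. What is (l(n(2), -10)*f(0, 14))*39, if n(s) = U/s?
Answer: 0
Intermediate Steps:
n(s) = 1/s
(l(n(2), -10)*f(0, 14))*39 = -8*0**2*39 = -8*0*39 = 0*39 = 0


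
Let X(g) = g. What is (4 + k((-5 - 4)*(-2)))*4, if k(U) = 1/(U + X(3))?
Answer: 340/21 ≈ 16.190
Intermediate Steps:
k(U) = 1/(3 + U) (k(U) = 1/(U + 3) = 1/(3 + U))
(4 + k((-5 - 4)*(-2)))*4 = (4 + 1/(3 + (-5 - 4)*(-2)))*4 = (4 + 1/(3 - 9*(-2)))*4 = (4 + 1/(3 + 18))*4 = (4 + 1/21)*4 = (85/21)*4 = 340/21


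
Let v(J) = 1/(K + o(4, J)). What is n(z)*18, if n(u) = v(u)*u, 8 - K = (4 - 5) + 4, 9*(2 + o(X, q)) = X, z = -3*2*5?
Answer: -4860/31 ≈ -156.77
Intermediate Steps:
z = -30 (z = -6*5 = -30)
o(X, q) = -2 + X/9
K = 5 (K = 8 - ((4 - 5) + 4) = 8 - (-1 + 4) = 8 - 1*3 = 8 - 3 = 5)
v(J) = 9/31 (v(J) = 1/(5 + (-2 + (⅑)*4)) = 1/(5 + (-2 + 4/9)) = 1/(5 - 14/9) = 1/(31/9) = 9/31)
n(u) = 9*u/31
n(z)*18 = ((9/31)*(-30))*18 = -270/31*18 = -4860/31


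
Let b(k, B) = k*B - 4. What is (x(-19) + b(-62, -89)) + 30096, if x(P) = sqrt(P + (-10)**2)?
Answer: 35619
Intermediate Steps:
b(k, B) = -4 + B*k (b(k, B) = B*k - 4 = -4 + B*k)
x(P) = sqrt(100 + P) (x(P) = sqrt(P + 100) = sqrt(100 + P))
(x(-19) + b(-62, -89)) + 30096 = (sqrt(100 - 19) + (-4 - 89*(-62))) + 30096 = (sqrt(81) + (-4 + 5518)) + 30096 = (9 + 5514) + 30096 = 5523 + 30096 = 35619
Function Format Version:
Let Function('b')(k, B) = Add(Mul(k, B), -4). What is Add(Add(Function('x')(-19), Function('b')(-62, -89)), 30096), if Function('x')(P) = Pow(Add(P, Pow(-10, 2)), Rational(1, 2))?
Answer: 35619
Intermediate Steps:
Function('b')(k, B) = Add(-4, Mul(B, k)) (Function('b')(k, B) = Add(Mul(B, k), -4) = Add(-4, Mul(B, k)))
Function('x')(P) = Pow(Add(100, P), Rational(1, 2)) (Function('x')(P) = Pow(Add(P, 100), Rational(1, 2)) = Pow(Add(100, P), Rational(1, 2)))
Add(Add(Function('x')(-19), Function('b')(-62, -89)), 30096) = Add(Add(Pow(Add(100, -19), Rational(1, 2)), Add(-4, Mul(-89, -62))), 30096) = Add(Add(Pow(81, Rational(1, 2)), Add(-4, 5518)), 30096) = Add(Add(9, 5514), 30096) = Add(5523, 30096) = 35619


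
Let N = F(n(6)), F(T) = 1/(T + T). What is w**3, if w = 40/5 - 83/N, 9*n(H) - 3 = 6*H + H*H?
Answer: -70240512376/27 ≈ -2.6015e+9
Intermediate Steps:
n(H) = 1/3 + H**2/9 + 2*H/3 (n(H) = 1/3 + (6*H + H*H)/9 = 1/3 + (6*H + H**2)/9 = 1/3 + (H**2 + 6*H)/9 = 1/3 + (H**2/9 + 2*H/3) = 1/3 + H**2/9 + 2*H/3)
F(T) = 1/(2*T)
N = 3/50 (N = 1/(2*(1/3 + (1/9)*6**2 + (2/3)*6)) = 1/(2*(1/3 + (1/9)*36 + 4)) = 1/(2*(1/3 + 4 + 4)) = 1/(2*(25/3)) = (1/2)*(3/25) = 3/50 ≈ 0.060000)
w = -4126/3 (w = 40/5 - 83/3/50 = 40*(1/5) - 83*50/3 = 8 - 4150/3 = -4126/3 ≈ -1375.3)
w**3 = (-4126/3)**3 = -70240512376/27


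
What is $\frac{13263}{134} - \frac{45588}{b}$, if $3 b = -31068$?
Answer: $\frac{11955035}{115642} \approx 103.38$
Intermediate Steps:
$b = -10356$ ($b = \frac{1}{3} \left(-31068\right) = -10356$)
$\frac{13263}{134} - \frac{45588}{b} = \frac{13263}{134} - \frac{45588}{-10356} = 13263 \cdot \frac{1}{134} - - \frac{3799}{863} = \frac{13263}{134} + \frac{3799}{863} = \frac{11955035}{115642}$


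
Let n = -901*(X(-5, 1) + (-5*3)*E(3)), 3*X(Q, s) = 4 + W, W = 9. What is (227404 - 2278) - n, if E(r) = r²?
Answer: 322186/3 ≈ 1.0740e+5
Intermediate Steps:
X(Q, s) = 13/3 (X(Q, s) = (4 + 9)/3 = (⅓)*13 = 13/3)
n = 353192/3 (n = -901*(13/3 - 5*3*3²) = -901*(13/3 - 15*9) = -901*(13/3 - 135) = -901*(-392/3) = 353192/3 ≈ 1.1773e+5)
(227404 - 2278) - n = (227404 - 2278) - 1*353192/3 = 225126 - 353192/3 = 322186/3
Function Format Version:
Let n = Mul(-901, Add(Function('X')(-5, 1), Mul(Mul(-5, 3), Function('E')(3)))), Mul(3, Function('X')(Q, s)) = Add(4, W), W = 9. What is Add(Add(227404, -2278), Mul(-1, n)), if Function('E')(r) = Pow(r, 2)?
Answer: Rational(322186, 3) ≈ 1.0740e+5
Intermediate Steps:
Function('X')(Q, s) = Rational(13, 3) (Function('X')(Q, s) = Mul(Rational(1, 3), Add(4, 9)) = Mul(Rational(1, 3), 13) = Rational(13, 3))
n = Rational(353192, 3) (n = Mul(-901, Add(Rational(13, 3), Mul(Mul(-5, 3), Pow(3, 2)))) = Mul(-901, Add(Rational(13, 3), Mul(-15, 9))) = Mul(-901, Add(Rational(13, 3), -135)) = Mul(-901, Rational(-392, 3)) = Rational(353192, 3) ≈ 1.1773e+5)
Add(Add(227404, -2278), Mul(-1, n)) = Add(Add(227404, -2278), Mul(-1, Rational(353192, 3))) = Add(225126, Rational(-353192, 3)) = Rational(322186, 3)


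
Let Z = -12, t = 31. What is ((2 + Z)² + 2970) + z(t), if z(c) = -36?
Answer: 3034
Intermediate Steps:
((2 + Z)² + 2970) + z(t) = ((2 - 12)² + 2970) - 36 = ((-10)² + 2970) - 36 = (100 + 2970) - 36 = 3070 - 36 = 3034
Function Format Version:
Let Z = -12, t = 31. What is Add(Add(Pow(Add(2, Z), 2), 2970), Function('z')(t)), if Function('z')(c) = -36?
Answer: 3034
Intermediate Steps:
Add(Add(Pow(Add(2, Z), 2), 2970), Function('z')(t)) = Add(Add(Pow(Add(2, -12), 2), 2970), -36) = Add(Add(Pow(-10, 2), 2970), -36) = Add(Add(100, 2970), -36) = Add(3070, -36) = 3034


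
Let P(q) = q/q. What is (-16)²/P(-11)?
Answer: 256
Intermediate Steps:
P(q) = 1
(-16)²/P(-11) = (-16)²/1 = 256*1 = 256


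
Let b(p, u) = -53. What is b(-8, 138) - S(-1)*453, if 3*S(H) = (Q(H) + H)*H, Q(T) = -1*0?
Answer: -204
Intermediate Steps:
Q(T) = 0
S(H) = H²/3 (S(H) = ((0 + H)*H)/3 = (H*H)/3 = H²/3)
b(-8, 138) - S(-1)*453 = -53 - (⅓)*(-1)²*453 = -53 - (⅓)*1*453 = -53 - 453/3 = -53 - 1*151 = -53 - 151 = -204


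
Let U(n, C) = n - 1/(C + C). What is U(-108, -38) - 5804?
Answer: -449311/76 ≈ -5912.0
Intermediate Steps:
U(n, C) = n - 1/(2*C)
U(-108, -38) - 5804 = (-108 - 1/2/(-38)) - 5804 = (-108 - 1/2*(-1/38)) - 5804 = (-108 + 1/76) - 5804 = -8207/76 - 5804 = -449311/76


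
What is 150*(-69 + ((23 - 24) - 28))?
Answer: -14700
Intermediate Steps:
150*(-69 + ((23 - 24) - 28)) = 150*(-69 + (-1 - 28)) = 150*(-69 - 29) = 150*(-98) = -14700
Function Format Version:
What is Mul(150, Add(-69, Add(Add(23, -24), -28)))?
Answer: -14700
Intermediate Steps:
Mul(150, Add(-69, Add(Add(23, -24), -28))) = Mul(150, Add(-69, Add(-1, -28))) = Mul(150, Add(-69, -29)) = Mul(150, -98) = -14700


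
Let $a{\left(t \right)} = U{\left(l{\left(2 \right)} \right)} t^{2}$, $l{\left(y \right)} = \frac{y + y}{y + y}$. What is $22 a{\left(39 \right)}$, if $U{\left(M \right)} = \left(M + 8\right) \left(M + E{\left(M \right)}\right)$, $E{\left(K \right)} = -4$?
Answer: $-903474$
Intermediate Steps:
$l{\left(y \right)} = 1$ ($l{\left(y \right)} = \frac{2 y}{2 y} = 2 y \frac{1}{2 y} = 1$)
$U{\left(M \right)} = \left(-4 + M\right) \left(8 + M\right)$ ($U{\left(M \right)} = \left(M + 8\right) \left(M - 4\right) = \left(8 + M\right) \left(-4 + M\right) = \left(-4 + M\right) \left(8 + M\right)$)
$a{\left(t \right)} = - 27 t^{2}$ ($a{\left(t \right)} = \left(-32 + 1^{2} + 4 \cdot 1\right) t^{2} = \left(-32 + 1 + 4\right) t^{2} = - 27 t^{2}$)
$22 a{\left(39 \right)} = 22 \left(- 27 \cdot 39^{2}\right) = 22 \left(\left(-27\right) 1521\right) = 22 \left(-41067\right) = -903474$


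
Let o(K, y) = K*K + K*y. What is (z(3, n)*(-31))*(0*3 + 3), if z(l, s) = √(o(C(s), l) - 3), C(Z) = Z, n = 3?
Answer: -93*√15 ≈ -360.19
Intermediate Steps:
o(K, y) = K² + K*y
z(l, s) = √(-3 + s*(l + s)) (z(l, s) = √(s*(s + l) - 3) = √(s*(l + s) - 3) = √(-3 + s*(l + s)))
(z(3, n)*(-31))*(0*3 + 3) = (√(-3 + 3*(3 + 3))*(-31))*(0*3 + 3) = (√(-3 + 3*6)*(-31))*(0 + 3) = (√(-3 + 18)*(-31))*3 = (√15*(-31))*3 = -31*√15*3 = -93*√15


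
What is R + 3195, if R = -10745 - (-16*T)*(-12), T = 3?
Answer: -8126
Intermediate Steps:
R = -11321 (R = -10745 - (-16*3)*(-12) = -10745 - (-48)*(-12) = -10745 - 1*576 = -10745 - 576 = -11321)
R + 3195 = -11321 + 3195 = -8126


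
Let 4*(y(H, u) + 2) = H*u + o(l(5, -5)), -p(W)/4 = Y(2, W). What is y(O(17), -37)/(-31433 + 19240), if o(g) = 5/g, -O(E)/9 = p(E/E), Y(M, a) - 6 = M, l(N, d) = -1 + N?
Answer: 42651/195088 ≈ 0.21862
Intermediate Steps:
Y(M, a) = 6 + M
p(W) = -32 (p(W) = -4*(6 + 2) = -4*8 = -32)
O(E) = 288 (O(E) = -9*(-32) = 288)
y(H, u) = -27/16 + H*u/4 (y(H, u) = -2 + (H*u + 5/(-1 + 5))/4 = -2 + (H*u + 5/4)/4 = -2 + (5/4 + H*u)/4 = -2 + (5/16 + H*u/4) = -27/16 + H*u/4)
y(O(17), -37)/(-31433 + 19240) = (-27/16 + (¼)*288*(-37))/(-31433 + 19240) = (-27/16 - 2664)/(-12193) = -42651/16*(-1/12193) = 42651/195088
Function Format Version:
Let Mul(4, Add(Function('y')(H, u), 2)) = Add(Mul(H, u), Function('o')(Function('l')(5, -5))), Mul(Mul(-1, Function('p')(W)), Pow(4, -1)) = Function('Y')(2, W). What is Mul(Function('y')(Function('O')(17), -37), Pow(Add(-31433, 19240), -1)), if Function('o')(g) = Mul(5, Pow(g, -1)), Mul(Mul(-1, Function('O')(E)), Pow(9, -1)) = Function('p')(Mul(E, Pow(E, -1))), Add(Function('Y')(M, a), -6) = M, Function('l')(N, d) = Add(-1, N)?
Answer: Rational(42651, 195088) ≈ 0.21862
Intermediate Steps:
Function('Y')(M, a) = Add(6, M)
Function('p')(W) = -32 (Function('p')(W) = Mul(-4, Add(6, 2)) = Mul(-4, 8) = -32)
Function('O')(E) = 288 (Function('O')(E) = Mul(-9, -32) = 288)
Function('y')(H, u) = Add(Rational(-27, 16), Mul(Rational(1, 4), H, u)) (Function('y')(H, u) = Add(-2, Mul(Rational(1, 4), Add(Mul(H, u), Mul(5, Pow(Add(-1, 5), -1))))) = Add(-2, Mul(Rational(1, 4), Add(Mul(H, u), Mul(5, Pow(4, -1))))) = Add(-2, Mul(Rational(1, 4), Add(Mul(H, u), Mul(5, Rational(1, 4))))) = Add(-2, Mul(Rational(1, 4), Add(Mul(H, u), Rational(5, 4)))) = Add(-2, Mul(Rational(1, 4), Add(Rational(5, 4), Mul(H, u)))) = Add(-2, Add(Rational(5, 16), Mul(Rational(1, 4), H, u))) = Add(Rational(-27, 16), Mul(Rational(1, 4), H, u)))
Mul(Function('y')(Function('O')(17), -37), Pow(Add(-31433, 19240), -1)) = Mul(Add(Rational(-27, 16), Mul(Rational(1, 4), 288, -37)), Pow(Add(-31433, 19240), -1)) = Mul(Add(Rational(-27, 16), -2664), Pow(-12193, -1)) = Mul(Rational(-42651, 16), Rational(-1, 12193)) = Rational(42651, 195088)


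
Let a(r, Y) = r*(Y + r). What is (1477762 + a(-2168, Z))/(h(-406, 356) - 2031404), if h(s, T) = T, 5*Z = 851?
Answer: -1613609/564180 ≈ -2.8601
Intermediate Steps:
Z = 851/5 (Z = (⅕)*851 = 851/5 ≈ 170.20)
(1477762 + a(-2168, Z))/(h(-406, 356) - 2031404) = (1477762 - 2168*(851/5 - 2168))/(356 - 2031404) = (1477762 - 2168*(-9989/5))/(-2031048) = (1477762 + 21656152/5)*(-1/2031048) = (29044962/5)*(-1/2031048) = -1613609/564180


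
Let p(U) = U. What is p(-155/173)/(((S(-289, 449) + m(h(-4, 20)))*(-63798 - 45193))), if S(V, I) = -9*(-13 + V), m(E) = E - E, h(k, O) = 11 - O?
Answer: 155/51249094074 ≈ 3.0244e-9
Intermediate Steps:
m(E) = 0
S(V, I) = 117 - 9*V
p(-155/173)/(((S(-289, 449) + m(h(-4, 20)))*(-63798 - 45193))) = (-155/173)/((((117 - 9*(-289)) + 0)*(-63798 - 45193))) = (-155*1/173)/((((117 + 2601) + 0)*(-108991))) = -155*(-1/(108991*(2718 + 0)))/173 = -155/(173*(2718*(-108991))) = -155/173/(-296237538) = -155/173*(-1/296237538) = 155/51249094074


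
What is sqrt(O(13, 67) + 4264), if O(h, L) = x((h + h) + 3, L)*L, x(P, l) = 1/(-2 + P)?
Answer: sqrt(345585)/9 ≈ 65.318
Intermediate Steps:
O(h, L) = L/(1 + 2*h) (O(h, L) = L/(-2 + ((h + h) + 3)) = L/(-2 + (2*h + 3)) = L/(-2 + (3 + 2*h)) = L/(1 + 2*h))
sqrt(O(13, 67) + 4264) = sqrt(67/(1 + 2*13) + 4264) = sqrt(67/(1 + 26) + 4264) = sqrt(67/27 + 4264) = sqrt(115195/27) = sqrt(345585)/9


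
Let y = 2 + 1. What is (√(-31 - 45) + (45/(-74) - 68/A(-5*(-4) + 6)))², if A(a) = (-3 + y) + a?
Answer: (3101 - 1924*I*√19)²/925444 ≈ -65.609 - 56.203*I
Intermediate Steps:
y = 3
A(a) = a (A(a) = (-3 + 3) + a = 0 + a = a)
(√(-31 - 45) + (45/(-74) - 68/A(-5*(-4) + 6)))² = (√(-31 - 45) + (45/(-74) - 68/(-5*(-4) + 6)))² = (√(-76) + (45*(-1/74) - 68/(20 + 6)))² = (2*I*√19 + (-45/74 - 68/26))² = (2*I*√19 + (-45/74 - 68*1/26))² = (2*I*√19 + (-45/74 - 34/13))² = (2*I*√19 - 3101/962)² = (-3101/962 + 2*I*√19)²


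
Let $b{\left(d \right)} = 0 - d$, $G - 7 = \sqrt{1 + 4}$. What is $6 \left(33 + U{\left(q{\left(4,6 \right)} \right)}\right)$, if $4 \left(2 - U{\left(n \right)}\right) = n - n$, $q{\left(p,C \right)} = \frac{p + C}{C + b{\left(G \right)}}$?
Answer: $210$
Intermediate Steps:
$G = 7 + \sqrt{5}$ ($G = 7 + \sqrt{1 + 4} = 7 + \sqrt{5} \approx 9.2361$)
$b{\left(d \right)} = - d$
$q{\left(p,C \right)} = \frac{C + p}{-7 + C - \sqrt{5}}$ ($q{\left(p,C \right)} = \frac{p + C}{C - \left(7 + \sqrt{5}\right)} = \frac{C + p}{C - \left(7 + \sqrt{5}\right)} = \frac{C + p}{-7 + C - \sqrt{5}}$)
$U{\left(n \right)} = 2$ ($U{\left(n \right)} = 2 - \frac{n - n}{4} = 2 - 0 = 2 + 0 = 2$)
$6 \left(33 + U{\left(q{\left(4,6 \right)} \right)}\right) = 6 \left(33 + 2\right) = 6 \cdot 35 = 210$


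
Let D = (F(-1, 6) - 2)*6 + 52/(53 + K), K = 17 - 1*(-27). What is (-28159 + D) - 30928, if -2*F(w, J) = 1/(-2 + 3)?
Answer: -5732842/97 ≈ -59101.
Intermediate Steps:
F(w, J) = -1/2 (F(w, J) = -1/(2*(-2 + 3)) = -1/2/1 = -1/2*1 = -1/2)
K = 44 (K = 17 + 27 = 44)
D = -1403/97 (D = (-1/2 - 2)*6 + 52/(53 + 44) = -5/2*6 + 52/97 = -15 + (1/97)*52 = -15 + 52/97 = -1403/97 ≈ -14.464)
(-28159 + D) - 30928 = (-28159 - 1403/97) - 30928 = -2732826/97 - 30928 = -5732842/97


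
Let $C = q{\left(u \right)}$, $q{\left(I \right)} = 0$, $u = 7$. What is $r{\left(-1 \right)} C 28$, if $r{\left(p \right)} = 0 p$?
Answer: $0$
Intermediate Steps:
$r{\left(p \right)} = 0$
$C = 0$
$r{\left(-1 \right)} C 28 = 0 \cdot 0 \cdot 28 = 0 \cdot 28 = 0$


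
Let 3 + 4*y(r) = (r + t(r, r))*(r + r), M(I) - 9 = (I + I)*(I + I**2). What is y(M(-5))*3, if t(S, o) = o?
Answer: 437763/4 ≈ 1.0944e+5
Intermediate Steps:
M(I) = 9 + 2*I*(I + I**2) (M(I) = 9 + (I + I)*(I + I**2) = 9 + (2*I)*(I + I**2) = 9 + 2*I*(I + I**2))
y(r) = -3/4 + r**2 (y(r) = -3/4 + ((r + r)*(r + r))/4 = -3/4 + ((2*r)*(2*r))/4 = -3/4 + (4*r**2)/4 = -3/4 + r**2)
y(M(-5))*3 = (-3/4 + (9 + 2*(-5)**2 + 2*(-5)**3)**2)*3 = (-3/4 + (9 + 2*25 + 2*(-125))**2)*3 = (-3/4 + (9 + 50 - 250)**2)*3 = (-3/4 + (-191)**2)*3 = (-3/4 + 36481)*3 = (145921/4)*3 = 437763/4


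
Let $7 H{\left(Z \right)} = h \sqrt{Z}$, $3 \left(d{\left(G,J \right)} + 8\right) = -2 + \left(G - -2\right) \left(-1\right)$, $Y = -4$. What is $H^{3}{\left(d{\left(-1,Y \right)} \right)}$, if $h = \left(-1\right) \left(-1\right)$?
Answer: $- \frac{27 i}{343} \approx - 0.078717 i$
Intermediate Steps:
$h = 1$
$d{\left(G,J \right)} = - \frac{28}{3} - \frac{G}{3}$ ($d{\left(G,J \right)} = -8 + \frac{-2 + \left(G - -2\right) \left(-1\right)}{3} = -8 + \frac{-2 + \left(G + 2\right) \left(-1\right)}{3} = -8 + \frac{-2 + \left(2 + G\right) \left(-1\right)}{3} = -8 + \frac{-2 - \left(2 + G\right)}{3} = -8 + \frac{-4 - G}{3} = -8 - \left(\frac{4}{3} + \frac{G}{3}\right) = - \frac{28}{3} - \frac{G}{3}$)
$H{\left(Z \right)} = \frac{\sqrt{Z}}{7}$ ($H{\left(Z \right)} = \frac{1 \sqrt{Z}}{7} = \frac{\sqrt{Z}}{7}$)
$H^{3}{\left(d{\left(-1,Y \right)} \right)} = \left(\frac{\sqrt{- \frac{28}{3} - - \frac{1}{3}}}{7}\right)^{3} = \left(\frac{\sqrt{- \frac{28}{3} + \frac{1}{3}}}{7}\right)^{3} = \left(\frac{\sqrt{-9}}{7}\right)^{3} = \left(\frac{3 i}{7}\right)^{3} = - \frac{27 i}{343}$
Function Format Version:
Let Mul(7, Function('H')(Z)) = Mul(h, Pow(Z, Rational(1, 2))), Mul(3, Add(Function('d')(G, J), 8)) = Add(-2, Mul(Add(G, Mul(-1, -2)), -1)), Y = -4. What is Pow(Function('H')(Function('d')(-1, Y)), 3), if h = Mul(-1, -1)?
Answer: Mul(Rational(-27, 343), I) ≈ Mul(-0.078717, I)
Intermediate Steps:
h = 1
Function('d')(G, J) = Add(Rational(-28, 3), Mul(Rational(-1, 3), G)) (Function('d')(G, J) = Add(-8, Mul(Rational(1, 3), Add(-2, Mul(Add(G, Mul(-1, -2)), -1)))) = Add(-8, Mul(Rational(1, 3), Add(-2, Mul(Add(G, 2), -1)))) = Add(-8, Mul(Rational(1, 3), Add(-2, Mul(Add(2, G), -1)))) = Add(-8, Mul(Rational(1, 3), Add(-2, Add(-2, Mul(-1, G))))) = Add(-8, Mul(Rational(1, 3), Add(-4, Mul(-1, G)))) = Add(-8, Add(Rational(-4, 3), Mul(Rational(-1, 3), G))) = Add(Rational(-28, 3), Mul(Rational(-1, 3), G)))
Function('H')(Z) = Mul(Rational(1, 7), Pow(Z, Rational(1, 2))) (Function('H')(Z) = Mul(Rational(1, 7), Mul(1, Pow(Z, Rational(1, 2)))) = Mul(Rational(1, 7), Pow(Z, Rational(1, 2))))
Pow(Function('H')(Function('d')(-1, Y)), 3) = Pow(Mul(Rational(1, 7), Pow(Add(Rational(-28, 3), Mul(Rational(-1, 3), -1)), Rational(1, 2))), 3) = Pow(Mul(Rational(1, 7), Pow(Add(Rational(-28, 3), Rational(1, 3)), Rational(1, 2))), 3) = Pow(Mul(Rational(1, 7), Pow(-9, Rational(1, 2))), 3) = Pow(Mul(Rational(1, 7), Mul(3, I)), 3) = Pow(Mul(Rational(3, 7), I), 3) = Mul(Rational(-27, 343), I)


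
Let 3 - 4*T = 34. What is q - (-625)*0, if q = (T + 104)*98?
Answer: 18865/2 ≈ 9432.5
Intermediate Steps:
T = -31/4 (T = ¾ - ¼*34 = ¾ - 17/2 = -31/4 ≈ -7.7500)
q = 18865/2 (q = (-31/4 + 104)*98 = (385/4)*98 = 18865/2 ≈ 9432.5)
q - (-625)*0 = 18865/2 - (-625)*0 = 18865/2 - 1*0 = 18865/2 + 0 = 18865/2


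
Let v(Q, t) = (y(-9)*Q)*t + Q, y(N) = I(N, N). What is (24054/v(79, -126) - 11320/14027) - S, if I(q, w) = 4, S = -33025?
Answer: 18407047211177/557390899 ≈ 33024.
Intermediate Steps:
y(N) = 4
v(Q, t) = Q + 4*Q*t (v(Q, t) = (4*Q)*t + Q = 4*Q*t + Q = Q + 4*Q*t)
(24054/v(79, -126) - 11320/14027) - S = (24054/((79*(1 + 4*(-126)))) - 11320/14027) - 1*(-33025) = (24054/((79*(1 - 504))) - 11320*1/14027) + 33025 = (24054/((79*(-503))) - 11320/14027) + 33025 = (24054/(-39737) - 11320/14027) + 33025 = (24054*(-1/39737) - 11320/14027) + 33025 = (-24054/39737 - 11320/14027) + 33025 = -787228298/557390899 + 33025 = 18407047211177/557390899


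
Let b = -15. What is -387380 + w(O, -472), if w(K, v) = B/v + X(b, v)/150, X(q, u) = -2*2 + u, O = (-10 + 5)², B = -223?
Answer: -13713347611/35400 ≈ -3.8738e+5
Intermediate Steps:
O = 25 (O = (-5)² = 25)
X(q, u) = -4 + u
w(K, v) = -2/75 - 223/v + v/150 (w(K, v) = -223/v + (-4 + v)/150 = -223/v + (-4 + v)*(1/150) = -223/v + (-2/75 + v/150) = -2/75 - 223/v + v/150)
-387380 + w(O, -472) = -387380 + (1/150)*(-33450 - 472*(-4 - 472))/(-472) = -387380 + (1/150)*(-1/472)*(-33450 - 472*(-476)) = -387380 + (1/150)*(-1/472)*(-33450 + 224672) = -387380 + (1/150)*(-1/472)*191222 = -387380 - 95611/35400 = -13713347611/35400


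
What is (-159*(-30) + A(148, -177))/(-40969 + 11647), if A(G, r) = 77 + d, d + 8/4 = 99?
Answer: -824/4887 ≈ -0.16861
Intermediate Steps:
d = 97 (d = -2 + 99 = 97)
A(G, r) = 174 (A(G, r) = 77 + 97 = 174)
(-159*(-30) + A(148, -177))/(-40969 + 11647) = (-159*(-30) + 174)/(-40969 + 11647) = (4770 + 174)/(-29322) = 4944*(-1/29322) = -824/4887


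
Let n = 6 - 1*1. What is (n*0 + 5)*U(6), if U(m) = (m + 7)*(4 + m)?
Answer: 650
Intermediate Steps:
n = 5 (n = 6 - 1 = 5)
U(m) = (4 + m)*(7 + m) (U(m) = (7 + m)*(4 + m) = (4 + m)*(7 + m))
(n*0 + 5)*U(6) = (5*0 + 5)*(28 + 6² + 11*6) = (0 + 5)*(28 + 36 + 66) = 5*130 = 650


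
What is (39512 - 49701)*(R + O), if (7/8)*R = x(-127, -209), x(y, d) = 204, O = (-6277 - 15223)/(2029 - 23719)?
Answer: -36220448162/15183 ≈ -2.3856e+6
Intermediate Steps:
O = 2150/2169 (O = -21500/(-21690) = -21500*(-1/21690) = 2150/2169 ≈ 0.99124)
R = 1632/7 (R = (8/7)*204 = 1632/7 ≈ 233.14)
(39512 - 49701)*(R + O) = (39512 - 49701)*(1632/7 + 2150/2169) = -10189*3554858/15183 = -36220448162/15183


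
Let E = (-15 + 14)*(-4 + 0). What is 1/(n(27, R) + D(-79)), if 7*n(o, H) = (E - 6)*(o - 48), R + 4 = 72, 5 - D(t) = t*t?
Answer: -1/6230 ≈ -0.00016051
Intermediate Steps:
D(t) = 5 - t² (D(t) = 5 - t*t = 5 - t²)
E = 4 (E = -1*(-4) = 4)
R = 68 (R = -4 + 72 = 68)
n(o, H) = 96/7 - 2*o/7 (n(o, H) = ((4 - 6)*(o - 48))/7 = (-2*(-48 + o))/7 = (96 - 2*o)/7 = 96/7 - 2*o/7)
1/(n(27, R) + D(-79)) = 1/((96/7 - 2/7*27) + (5 - 1*(-79)²)) = 1/((96/7 - 54/7) + (5 - 1*6241)) = 1/(6 + (5 - 6241)) = 1/(6 - 6236) = 1/(-6230) = -1/6230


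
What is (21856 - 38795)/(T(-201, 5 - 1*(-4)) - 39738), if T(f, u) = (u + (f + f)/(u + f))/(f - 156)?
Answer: 14885472/34920559 ≈ 0.42627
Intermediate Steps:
T(f, u) = (u + 2*f/(f + u))/(-156 + f) (T(f, u) = (u + (2*f)/(f + u))/(-156 + f) = (u + 2*f/(f + u))/(-156 + f))
(21856 - 38795)/(T(-201, 5 - 1*(-4)) - 39738) = (21856 - 38795)/(((5 - 1*(-4))² + 2*(-201) - 201*(5 - 1*(-4)))/((-201)² - 156*(-201) - 156*(5 - 1*(-4)) - 201*(5 - 1*(-4))) - 39738) = -16939/(((5 + 4)² - 402 - 201*(5 + 4))/(40401 + 31356 - 156*(5 + 4) - 201*(5 + 4)) - 39738) = -16939/((9² - 402 - 201*9)/(40401 + 31356 - 156*9 - 201*9) - 39738) = -16939/((81 - 402 - 1809)/(40401 + 31356 - 1404 - 1809) - 39738) = -16939/(-2130/68544 - 39738) = -16939/((1/68544)*(-2130) - 39738) = -16939/(-355/11424 - 39738) = -16939/(-453967267/11424) = -16939*(-11424/453967267) = 14885472/34920559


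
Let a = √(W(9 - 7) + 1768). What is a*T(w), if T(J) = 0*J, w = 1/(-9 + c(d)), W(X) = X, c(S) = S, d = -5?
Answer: 0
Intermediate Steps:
w = -1/14 (w = 1/(-9 - 5) = 1/(-14) = -1/14 ≈ -0.071429)
T(J) = 0
a = √1770 (a = √((9 - 7) + 1768) = √(2 + 1768) = √1770 ≈ 42.071)
a*T(w) = √1770*0 = 0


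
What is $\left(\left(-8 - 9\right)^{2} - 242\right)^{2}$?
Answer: $2209$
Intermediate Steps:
$\left(\left(-8 - 9\right)^{2} - 242\right)^{2} = \left(\left(-17\right)^{2} - 242\right)^{2} = \left(289 - 242\right)^{2} = 47^{2} = 2209$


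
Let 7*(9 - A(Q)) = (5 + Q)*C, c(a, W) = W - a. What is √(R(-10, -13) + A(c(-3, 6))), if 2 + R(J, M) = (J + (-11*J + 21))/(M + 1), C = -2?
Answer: √33/6 ≈ 0.95743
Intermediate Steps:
R(J, M) = -2 + (21 - 10*J)/(1 + M) (R(J, M) = -2 + (J + (-11*J + 21))/(M + 1) = -2 + (J + (21 - 11*J))/(1 + M) = -2 + (21 - 10*J)/(1 + M))
A(Q) = 73/7 + 2*Q/7 (A(Q) = 9 - (5 + Q)*(-2)/7 = 9 - (-10 - 2*Q)/7 = 9 + (10/7 + 2*Q/7) = 73/7 + 2*Q/7)
√(R(-10, -13) + A(c(-3, 6))) = √((19 - 10*(-10) - 2*(-13))/(1 - 13) + (73/7 + 2*(6 - 1*(-3))/7)) = √((19 + 100 + 26)/(-12) + (73/7 + 2*(6 + 3)/7)) = √(-1/12*145 + (73/7 + (2/7)*9)) = √(-145/12 + (73/7 + 18/7)) = √(-145/12 + 13) = √(11/12) = √33/6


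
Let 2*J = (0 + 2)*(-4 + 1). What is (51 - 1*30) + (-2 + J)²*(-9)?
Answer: -204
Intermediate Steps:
J = -3 (J = ((0 + 2)*(-4 + 1))/2 = (2*(-3))/2 = (½)*(-6) = -3)
(51 - 1*30) + (-2 + J)²*(-9) = (51 - 1*30) + (-2 - 3)²*(-9) = (51 - 30) + (-5)²*(-9) = 21 + 25*(-9) = 21 - 225 = -204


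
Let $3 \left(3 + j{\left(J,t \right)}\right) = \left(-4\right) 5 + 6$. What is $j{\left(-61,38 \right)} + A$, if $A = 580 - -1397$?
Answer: $\frac{5908}{3} \approx 1969.3$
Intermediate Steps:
$j{\left(J,t \right)} = - \frac{23}{3}$ ($j{\left(J,t \right)} = -3 + \frac{\left(-4\right) 5 + 6}{3} = -3 + \frac{-20 + 6}{3} = -3 + \frac{1}{3} \left(-14\right) = -3 - \frac{14}{3} = - \frac{23}{3}$)
$A = 1977$ ($A = 580 + 1397 = 1977$)
$j{\left(-61,38 \right)} + A = - \frac{23}{3} + 1977 = \frac{5908}{3}$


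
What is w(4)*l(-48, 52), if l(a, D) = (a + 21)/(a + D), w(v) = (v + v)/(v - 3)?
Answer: -54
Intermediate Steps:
w(v) = 2*v/(-3 + v) (w(v) = (2*v)/(-3 + v) = 2*v/(-3 + v))
l(a, D) = (21 + a)/(D + a)
w(4)*l(-48, 52) = (2*4/(-3 + 4))*((21 - 48)/(52 - 48)) = (2*4/1)*(-27/4) = (2*4*1)*((1/4)*(-27)) = 8*(-27/4) = -54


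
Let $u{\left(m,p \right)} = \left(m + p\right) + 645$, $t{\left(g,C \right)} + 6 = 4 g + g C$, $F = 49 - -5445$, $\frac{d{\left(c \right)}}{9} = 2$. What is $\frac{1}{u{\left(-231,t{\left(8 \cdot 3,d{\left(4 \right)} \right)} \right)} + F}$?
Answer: $\frac{1}{6430} \approx 0.00015552$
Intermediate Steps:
$d{\left(c \right)} = 18$ ($d{\left(c \right)} = 9 \cdot 2 = 18$)
$F = 5494$ ($F = 49 + 5445 = 5494$)
$t{\left(g,C \right)} = -6 + 4 g + C g$ ($t{\left(g,C \right)} = -6 + \left(4 g + g C\right) = -6 + \left(4 g + C g\right) = -6 + 4 g + C g$)
$u{\left(m,p \right)} = 645 + m + p$
$\frac{1}{u{\left(-231,t{\left(8 \cdot 3,d{\left(4 \right)} \right)} \right)} + F} = \frac{1}{\left(645 - 231 + \left(-6 + 4 \cdot 8 \cdot 3 + 18 \cdot 8 \cdot 3\right)\right) + 5494} = \frac{1}{\left(645 - 231 + \left(-6 + 4 \cdot 24 + 18 \cdot 24\right)\right) + 5494} = \frac{1}{\left(645 - 231 + \left(-6 + 96 + 432\right)\right) + 5494} = \frac{1}{\left(645 - 231 + 522\right) + 5494} = \frac{1}{936 + 5494} = \frac{1}{6430}$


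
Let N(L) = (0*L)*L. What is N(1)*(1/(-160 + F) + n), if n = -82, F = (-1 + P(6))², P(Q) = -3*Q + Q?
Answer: 0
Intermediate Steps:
P(Q) = -2*Q
F = 169 (F = (-1 - 2*6)² = (-1 - 12)² = (-13)² = 169)
N(L) = 0 (N(L) = 0*L = 0)
N(1)*(1/(-160 + F) + n) = 0*(1/(-160 + 169) - 82) = 0*(1/9 - 82) = 0*(⅑ - 82) = 0*(-737/9) = 0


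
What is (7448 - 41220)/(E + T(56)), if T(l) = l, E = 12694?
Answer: -16886/6375 ≈ -2.6488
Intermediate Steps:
(7448 - 41220)/(E + T(56)) = (7448 - 41220)/(12694 + 56) = -33772/12750 = -33772*1/12750 = -16886/6375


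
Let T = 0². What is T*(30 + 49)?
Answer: 0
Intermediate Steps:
T = 0
T*(30 + 49) = 0*(30 + 49) = 0*79 = 0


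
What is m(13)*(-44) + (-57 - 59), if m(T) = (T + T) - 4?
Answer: -1084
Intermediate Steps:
m(T) = -4 + 2*T (m(T) = 2*T - 4 = -4 + 2*T)
m(13)*(-44) + (-57 - 59) = (-4 + 2*13)*(-44) + (-57 - 59) = (-4 + 26)*(-44) - 116 = 22*(-44) - 116 = -968 - 116 = -1084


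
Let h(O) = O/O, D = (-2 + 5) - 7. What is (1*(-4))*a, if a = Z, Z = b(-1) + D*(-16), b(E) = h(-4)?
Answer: -260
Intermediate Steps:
D = -4 (D = 3 - 7 = -4)
h(O) = 1
b(E) = 1
Z = 65 (Z = 1 - 4*(-16) = 1 + 64 = 65)
a = 65
(1*(-4))*a = (1*(-4))*65 = -4*65 = -260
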